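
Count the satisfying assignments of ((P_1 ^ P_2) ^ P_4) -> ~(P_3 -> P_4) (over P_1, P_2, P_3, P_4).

10

P_1 | P_2 | P_3 | P_4 | φ
--- | --- | --- | --- | -
 T  |  T  |  T  |  T  | F
 T  |  T  |  T  |  F  | T
 T  |  T  |  F  |  T  | F
 T  |  T  |  F  |  F  | T
 T  |  F  |  T  |  T  | T
 T  |  F  |  T  |  F  | T
 T  |  F  |  F  |  T  | T
 T  |  F  |  F  |  F  | F
 F  |  T  |  T  |  T  | T
 F  |  T  |  T  |  F  | T
 F  |  T  |  F  |  T  | T
 F  |  T  |  F  |  F  | F
 F  |  F  |  T  |  T  | F
 F  |  F  |  T  |  F  | T
 F  |  F  |  F  |  T  | F
 F  |  F  |  F  |  F  | T
The formula is true on 10 of the 16 rows.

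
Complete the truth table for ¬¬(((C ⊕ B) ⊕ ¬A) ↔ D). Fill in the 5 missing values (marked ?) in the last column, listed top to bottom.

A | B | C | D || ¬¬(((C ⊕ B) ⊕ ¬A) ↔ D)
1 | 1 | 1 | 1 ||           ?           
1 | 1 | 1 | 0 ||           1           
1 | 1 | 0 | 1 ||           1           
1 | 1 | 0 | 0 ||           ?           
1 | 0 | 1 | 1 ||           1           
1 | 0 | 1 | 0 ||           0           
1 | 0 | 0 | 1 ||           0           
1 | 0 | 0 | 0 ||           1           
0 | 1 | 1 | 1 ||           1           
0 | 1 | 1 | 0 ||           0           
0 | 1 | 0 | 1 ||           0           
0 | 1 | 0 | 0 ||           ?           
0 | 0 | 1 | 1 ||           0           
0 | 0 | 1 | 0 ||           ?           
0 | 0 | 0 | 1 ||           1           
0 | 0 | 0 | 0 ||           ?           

Row A=1, B=1, C=1, D=1: (((C ⊕ B) ⊕ ¬A) ↔ D) = 0, ¬(((C ⊕ B) ⊕ ¬A) ↔ D) = 1, so ¬¬(((C ⊕ B) ⊕ ¬A) ↔ D) = 0.
Row A=1, B=1, C=0, D=0: (((C ⊕ B) ⊕ ¬A) ↔ D) = 0, ¬(((C ⊕ B) ⊕ ¬A) ↔ D) = 1, so ¬¬(((C ⊕ B) ⊕ ¬A) ↔ D) = 0.
Row A=0, B=1, C=0, D=0: (((C ⊕ B) ⊕ ¬A) ↔ D) = 1, ¬(((C ⊕ B) ⊕ ¬A) ↔ D) = 0, so ¬¬(((C ⊕ B) ⊕ ¬A) ↔ D) = 1.
Row A=0, B=0, C=1, D=0: (((C ⊕ B) ⊕ ¬A) ↔ D) = 1, ¬(((C ⊕ B) ⊕ ¬A) ↔ D) = 0, so ¬¬(((C ⊕ B) ⊕ ¬A) ↔ D) = 1.
Row A=0, B=0, C=0, D=0: (((C ⊕ B) ⊕ ¬A) ↔ D) = 0, ¬(((C ⊕ B) ⊕ ¬A) ↔ D) = 1, so ¬¬(((C ⊕ B) ⊕ ¬A) ↔ D) = 0.

0, 0, 1, 1, 0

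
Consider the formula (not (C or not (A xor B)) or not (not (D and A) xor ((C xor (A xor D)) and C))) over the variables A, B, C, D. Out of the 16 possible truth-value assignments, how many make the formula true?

7

  A   |   B   |   C   |   D   | (A xor B) | not (A xor B) | (C or not (A xor B)) | not (C or not (A xor B)) | (D and A) | not (D and A) | (A xor D) | (C xor (A xor D)) | ((C xor (A xor D)) and C) |   φ  
----- | ----- | ----- | ----- | --------- | ------------- | -------------------- | ------------------------ | --------- | ------------- | --------- | ----------------- | ------------------------- | -----
 True |  True |  True |  True |   False   |      True     |         True         |          False           |    True   |     False     |   False   |        True       |            True           | False
 True |  True |  True | False |   False   |      True     |         True         |          False           |   False   |      True     |    True   |       False       |           False           | False
 True |  True | False |  True |   False   |      True     |         True         |          False           |    True   |     False     |   False   |       False       |           False           |  True
 True |  True | False | False |   False   |      True     |         True         |          False           |   False   |      True     |    True   |        True       |           False           | False
 True | False |  True |  True |    True   |     False     |         True         |          False           |    True   |     False     |   False   |        True       |            True           | False
 True | False |  True | False |    True   |     False     |         True         |          False           |   False   |      True     |    True   |       False       |           False           | False
 True | False | False |  True |    True   |     False     |        False         |           True           |    True   |     False     |   False   |       False       |           False           |  True
 True | False | False | False |    True   |     False     |        False         |           True           |   False   |      True     |    True   |        True       |           False           |  True
False |  True |  True |  True |    True   |     False     |         True         |          False           |   False   |      True     |    True   |       False       |           False           | False
False |  True |  True | False |    True   |     False     |         True         |          False           |   False   |      True     |   False   |        True       |            True           |  True
False |  True | False |  True |    True   |     False     |        False         |           True           |   False   |      True     |    True   |        True       |           False           |  True
False |  True | False | False |    True   |     False     |        False         |           True           |   False   |      True     |   False   |       False       |           False           |  True
False | False |  True |  True |   False   |      True     |         True         |          False           |   False   |      True     |    True   |       False       |           False           | False
False | False |  True | False |   False   |      True     |         True         |          False           |   False   |      True     |   False   |        True       |            True           |  True
False | False | False |  True |   False   |      True     |         True         |          False           |   False   |      True     |    True   |        True       |           False           | False
False | False | False | False |   False   |      True     |         True         |          False           |   False   |      True     |   False   |       False       |           False           | False
The formula is true on 7 of the 16 rows.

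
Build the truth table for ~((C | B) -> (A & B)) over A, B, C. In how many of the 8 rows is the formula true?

A  B  C     ~((C | B) -> (A & B))
T  T  T               F          
T  T  F               F          
T  F  T               T          
T  F  F               F          
F  T  T               T          
F  T  F               T          
F  F  T               T          
F  F  F               F          
The formula is true on 4 of the 8 rows.

4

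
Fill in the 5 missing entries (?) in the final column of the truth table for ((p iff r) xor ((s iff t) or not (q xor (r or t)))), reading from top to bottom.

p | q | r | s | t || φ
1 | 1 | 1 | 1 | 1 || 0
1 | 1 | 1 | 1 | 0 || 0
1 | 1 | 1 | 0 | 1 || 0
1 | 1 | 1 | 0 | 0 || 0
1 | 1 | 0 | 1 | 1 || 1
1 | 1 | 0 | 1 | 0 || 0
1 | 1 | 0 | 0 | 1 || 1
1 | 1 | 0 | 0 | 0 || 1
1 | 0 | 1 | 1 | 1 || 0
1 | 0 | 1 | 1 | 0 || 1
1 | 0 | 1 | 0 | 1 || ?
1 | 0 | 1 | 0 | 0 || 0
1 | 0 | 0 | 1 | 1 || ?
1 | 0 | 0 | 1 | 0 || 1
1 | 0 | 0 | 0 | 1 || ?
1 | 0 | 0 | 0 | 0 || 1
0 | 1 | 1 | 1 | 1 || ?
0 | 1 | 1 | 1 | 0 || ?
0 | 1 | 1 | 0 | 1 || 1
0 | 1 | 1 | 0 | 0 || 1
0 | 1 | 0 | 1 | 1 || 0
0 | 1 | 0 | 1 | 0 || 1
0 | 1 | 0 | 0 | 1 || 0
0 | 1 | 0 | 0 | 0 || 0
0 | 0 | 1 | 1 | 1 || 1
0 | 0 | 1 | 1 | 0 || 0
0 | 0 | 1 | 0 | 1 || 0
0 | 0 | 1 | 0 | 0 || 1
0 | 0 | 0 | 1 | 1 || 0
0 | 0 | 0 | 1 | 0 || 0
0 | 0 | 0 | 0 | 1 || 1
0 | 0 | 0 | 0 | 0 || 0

1, 1, 0, 1, 1

Row p=1, q=0, r=1, s=0, t=1: (p iff r) = 1, ((s iff t) or not (q xor (r or t))) = 0, so the formula = 1.
Row p=1, q=0, r=0, s=1, t=1: (p iff r) = 0, ((s iff t) or not (q xor (r or t))) = 1, so the formula = 1.
Row p=1, q=0, r=0, s=0, t=1: (p iff r) = 0, ((s iff t) or not (q xor (r or t))) = 0, so the formula = 0.
Row p=0, q=1, r=1, s=1, t=1: (p iff r) = 0, ((s iff t) or not (q xor (r or t))) = 1, so the formula = 1.
Row p=0, q=1, r=1, s=1, t=0: (p iff r) = 0, ((s iff t) or not (q xor (r or t))) = 1, so the formula = 1.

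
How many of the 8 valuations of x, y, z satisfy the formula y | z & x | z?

6

x  y  z     (z & x)  (y | (z & x) | z)
T  T  T        T             T        
T  T  F        F             T        
T  F  T        T             T        
T  F  F        F             F        
F  T  T        F             T        
F  T  F        F             T        
F  F  T        F             T        
F  F  F        F             F        
The formula is true on 6 of the 8 rows.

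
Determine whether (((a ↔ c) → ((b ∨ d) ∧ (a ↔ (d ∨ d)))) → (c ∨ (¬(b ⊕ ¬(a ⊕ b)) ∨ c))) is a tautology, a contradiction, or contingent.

a | b | c | d | φ
- | - | - | - | -
T | T | T | T | T
T | T | T | F | T
T | T | F | T | T
T | T | F | F | T
T | F | T | T | T
T | F | T | F | T
T | F | F | T | T
T | F | F | F | T
F | T | T | T | T
F | T | T | F | T
F | T | F | T | T
F | T | F | F | F
F | F | T | T | T
F | F | T | F | T
F | F | F | T | T
F | F | F | F | T
15 of 16 rows are T, so the formula is contingent.

contingent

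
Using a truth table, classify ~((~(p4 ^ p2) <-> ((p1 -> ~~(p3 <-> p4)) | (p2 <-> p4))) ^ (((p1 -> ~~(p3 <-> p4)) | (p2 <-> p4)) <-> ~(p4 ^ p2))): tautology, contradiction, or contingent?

  p1  |   p2  |   p3  |   p4  |   φ  
----- | ----- | ----- | ----- | -----
 True |  True |  True |  True |  True
 True |  True |  True | False |  True
 True |  True | False |  True |  True
 True |  True | False | False |  True
 True | False |  True |  True |  True
 True | False |  True | False |  True
 True | False | False |  True |  True
 True | False | False | False |  True
False |  True |  True |  True |  True
False |  True |  True | False |  True
False |  True | False |  True |  True
False |  True | False | False |  True
False | False |  True |  True |  True
False | False |  True | False |  True
False | False | False |  True |  True
False | False | False | False |  True
Every row is True, so the formula is a tautology.

tautology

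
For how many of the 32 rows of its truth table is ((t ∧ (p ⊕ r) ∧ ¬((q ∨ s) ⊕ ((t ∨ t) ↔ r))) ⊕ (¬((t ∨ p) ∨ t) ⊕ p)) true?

26

p | q | r | s | t | φ
- | - | - | - | - | -
T | T | T | T | T | T
T | T | T | T | F | T
T | T | T | F | T | T
T | T | T | F | F | T
T | T | F | T | T | T
T | T | F | T | F | T
T | T | F | F | T | T
T | T | F | F | F | T
T | F | T | T | T | T
T | F | T | T | F | T
T | F | T | F | T | T
T | F | T | F | F | T
T | F | F | T | T | T
T | F | F | T | F | T
T | F | F | F | T | F
T | F | F | F | F | T
F | T | T | T | T | T
F | T | T | T | F | T
F | T | T | F | T | T
F | T | T | F | F | T
F | T | F | T | T | F
F | T | F | T | F | T
F | T | F | F | T | F
F | T | F | F | F | T
F | F | T | T | T | T
F | F | T | T | F | T
F | F | T | F | T | F
F | F | T | F | F | T
F | F | F | T | T | F
F | F | F | T | F | T
F | F | F | F | T | F
F | F | F | F | F | T
The formula is true on 26 of the 32 rows.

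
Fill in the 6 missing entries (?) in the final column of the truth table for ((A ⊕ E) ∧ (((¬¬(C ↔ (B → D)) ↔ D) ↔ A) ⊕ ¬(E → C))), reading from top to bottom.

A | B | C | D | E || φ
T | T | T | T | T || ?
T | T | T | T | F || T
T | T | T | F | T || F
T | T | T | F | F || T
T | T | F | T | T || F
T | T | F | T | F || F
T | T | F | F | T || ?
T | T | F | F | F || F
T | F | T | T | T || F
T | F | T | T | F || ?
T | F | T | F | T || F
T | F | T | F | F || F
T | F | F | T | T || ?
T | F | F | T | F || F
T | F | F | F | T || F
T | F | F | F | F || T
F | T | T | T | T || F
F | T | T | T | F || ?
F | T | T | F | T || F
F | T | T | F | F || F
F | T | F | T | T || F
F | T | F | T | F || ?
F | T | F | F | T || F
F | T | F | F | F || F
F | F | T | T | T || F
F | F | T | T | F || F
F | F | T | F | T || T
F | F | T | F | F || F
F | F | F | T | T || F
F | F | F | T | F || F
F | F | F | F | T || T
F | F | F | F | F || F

Row A=T, B=T, C=T, D=T, E=T: (A ⊕ E) = F, (((¬¬(C ↔ (B → D)) ↔ D) ↔ A) ⊕ ¬(E → C)) = T, so the formula = F.
Row A=T, B=T, C=F, D=F, E=T: (A ⊕ E) = F, (((¬¬(C ↔ (B → D)) ↔ D) ↔ A) ⊕ ¬(E → C)) = T, so the formula = F.
Row A=T, B=F, C=T, D=T, E=F: (A ⊕ E) = T, (((¬¬(C ↔ (B → D)) ↔ D) ↔ A) ⊕ ¬(E → C)) = T, so the formula = T.
Row A=T, B=F, C=F, D=T, E=T: (A ⊕ E) = F, (((¬¬(C ↔ (B → D)) ↔ D) ↔ A) ⊕ ¬(E → C)) = T, so the formula = F.
Row A=F, B=T, C=T, D=T, E=F: (A ⊕ E) = F, (((¬¬(C ↔ (B → D)) ↔ D) ↔ A) ⊕ ¬(E → C)) = F, so the formula = F.
Row A=F, B=T, C=F, D=T, E=F: (A ⊕ E) = F, (((¬¬(C ↔ (B → D)) ↔ D) ↔ A) ⊕ ¬(E → C)) = T, so the formula = F.

F, F, T, F, F, F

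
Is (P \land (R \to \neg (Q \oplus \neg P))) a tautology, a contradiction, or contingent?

contingent

P  Q  R  |  \neg P  (Q \oplus \neg P)  \neg (Q \oplus \neg P)  φ
T  T  T  |    F             T                    F             F
T  T  F  |    F             T                    F             T
T  F  T  |    F             F                    T             T
T  F  F  |    F             F                    T             T
F  T  T  |    T             F                    T             F
F  T  F  |    T             F                    T             F
F  F  T  |    T             T                    F             F
F  F  F  |    T             T                    F             F
3 of 8 rows are T, so the formula is contingent.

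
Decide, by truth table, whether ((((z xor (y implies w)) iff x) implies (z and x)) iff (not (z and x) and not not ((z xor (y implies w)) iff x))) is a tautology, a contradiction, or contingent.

  x   |   y   |   z   |   w   || (y implies w) | (z xor (y implies w)) | (z and x) | not (z and x) |   φ  
False | False | False | False ||      True     |          True         |   False   |      True     | False
False | False | False |  True ||      True     |          True         |   False   |      True     | False
False | False |  True | False ||      True     |         False         |   False   |      True     | False
False | False |  True |  True ||      True     |         False         |   False   |      True     | False
False |  True | False | False ||     False     |         False         |   False   |      True     | False
False |  True | False |  True ||      True     |          True         |   False   |      True     | False
False |  True |  True | False ||     False     |          True         |   False   |      True     | False
False |  True |  True |  True ||      True     |         False         |   False   |      True     | False
 True | False | False | False ||      True     |          True         |   False   |      True     | False
 True | False | False |  True ||      True     |          True         |   False   |      True     | False
 True | False |  True | False ||      True     |         False         |    True   |     False     | False
 True | False |  True |  True ||      True     |         False         |    True   |     False     | False
 True |  True | False | False ||     False     |         False         |   False   |      True     | False
 True |  True | False |  True ||      True     |          True         |   False   |      True     | False
 True |  True |  True | False ||     False     |          True         |    True   |     False     | False
 True |  True |  True |  True ||      True     |         False         |    True   |     False     | False
Every row is False, so the formula is a contradiction.

contradiction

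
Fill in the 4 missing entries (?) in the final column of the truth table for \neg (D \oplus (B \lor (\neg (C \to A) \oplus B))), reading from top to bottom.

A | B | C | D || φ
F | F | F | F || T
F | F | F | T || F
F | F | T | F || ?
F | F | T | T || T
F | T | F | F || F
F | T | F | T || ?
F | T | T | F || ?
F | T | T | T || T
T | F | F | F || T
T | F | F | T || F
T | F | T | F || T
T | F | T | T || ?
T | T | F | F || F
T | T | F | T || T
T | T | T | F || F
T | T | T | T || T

Row A=F, B=F, C=T, D=F: (B \lor (\neg (C \to A) \oplus B)) = T, (D \oplus (B \lor (\neg (C \to A) \oplus B))) = T, so the formula = F.
Row A=F, B=T, C=F, D=T: (B \lor (\neg (C \to A) \oplus B)) = T, (D \oplus (B \lor (\neg (C \to A) \oplus B))) = F, so the formula = T.
Row A=F, B=T, C=T, D=F: (B \lor (\neg (C \to A) \oplus B)) = T, (D \oplus (B \lor (\neg (C \to A) \oplus B))) = T, so the formula = F.
Row A=T, B=F, C=T, D=T: (B \lor (\neg (C \to A) \oplus B)) = F, (D \oplus (B \lor (\neg (C \to A) \oplus B))) = T, so the formula = F.

F, T, F, F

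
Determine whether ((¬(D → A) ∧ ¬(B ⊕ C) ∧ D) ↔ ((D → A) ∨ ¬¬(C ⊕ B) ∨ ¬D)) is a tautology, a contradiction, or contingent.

contradiction

A  B  C  D  |  (D → A)  ¬(D → A)  (B ⊕ C)  ¬(B ⊕ C)  (¬(D → A) ∧ ¬(B ⊕ C) ∧ D)  (C ⊕ B)  ¬(C ⊕ B)  ¬¬(C ⊕ B)  ¬D  ((D → A) ∨ ¬¬(C ⊕ B) ∨ ¬D)  φ
F  F  F  F  |     T        F         F        T                  F                 F        T          F      T               T               F
F  F  F  T  |     F        T         F        T                  T                 F        T          F      F               F               F
F  F  T  F  |     T        F         T        F                  F                 T        F          T      T               T               F
F  F  T  T  |     F        T         T        F                  F                 T        F          T      F               T               F
F  T  F  F  |     T        F         T        F                  F                 T        F          T      T               T               F
F  T  F  T  |     F        T         T        F                  F                 T        F          T      F               T               F
F  T  T  F  |     T        F         F        T                  F                 F        T          F      T               T               F
F  T  T  T  |     F        T         F        T                  T                 F        T          F      F               F               F
T  F  F  F  |     T        F         F        T                  F                 F        T          F      T               T               F
T  F  F  T  |     T        F         F        T                  F                 F        T          F      F               T               F
T  F  T  F  |     T        F         T        F                  F                 T        F          T      T               T               F
T  F  T  T  |     T        F         T        F                  F                 T        F          T      F               T               F
T  T  F  F  |     T        F         T        F                  F                 T        F          T      T               T               F
T  T  F  T  |     T        F         T        F                  F                 T        F          T      F               T               F
T  T  T  F  |     T        F         F        T                  F                 F        T          F      T               T               F
T  T  T  T  |     T        F         F        T                  F                 F        T          F      F               T               F
Every row is F, so the formula is a contradiction.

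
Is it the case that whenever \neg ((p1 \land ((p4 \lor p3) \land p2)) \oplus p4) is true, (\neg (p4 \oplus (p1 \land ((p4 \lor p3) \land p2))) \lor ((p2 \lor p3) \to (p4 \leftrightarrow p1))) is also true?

p1 | p2 | p3 | p4 || φ | ψ
1  | 1  | 1  | 1  || 1 | 1
1  | 1  | 1  | 0  || 0 | 0
1  | 1  | 0  | 1  || 1 | 1
1  | 1  | 0  | 0  || 1 | 1
1  | 0  | 1  | 1  || 0 | 1
1  | 0  | 1  | 0  || 1 | 1
1  | 0  | 0  | 1  || 0 | 1
1  | 0  | 0  | 0  || 1 | 1
0  | 1  | 1  | 1  || 0 | 0
0  | 1  | 1  | 0  || 1 | 1
0  | 1  | 0  | 1  || 0 | 0
0  | 1  | 0  | 0  || 1 | 1
0  | 0  | 1  | 1  || 0 | 0
0  | 0  | 1  | 0  || 1 | 1
0  | 0  | 0  | 1  || 0 | 1
0  | 0  | 0  | 0  || 1 | 1
In every row where φ is true, ψ is also true, so φ ⊨ ψ.

yes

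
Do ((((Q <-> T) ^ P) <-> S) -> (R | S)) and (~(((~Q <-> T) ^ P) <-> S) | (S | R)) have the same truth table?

P | Q | R | S | T || φ | ψ
1 | 1 | 1 | 1 | 1 || 1 | 1
1 | 1 | 1 | 1 | 0 || 1 | 1
1 | 1 | 1 | 0 | 1 || 1 | 1
1 | 1 | 1 | 0 | 0 || 1 | 1
1 | 1 | 0 | 1 | 1 || 1 | 1
1 | 1 | 0 | 1 | 0 || 1 | 1
1 | 1 | 0 | 0 | 1 || 0 | 1
1 | 1 | 0 | 0 | 0 || 1 | 0
1 | 0 | 1 | 1 | 1 || 1 | 1
1 | 0 | 1 | 1 | 0 || 1 | 1
1 | 0 | 1 | 0 | 1 || 1 | 1
1 | 0 | 1 | 0 | 0 || 1 | 1
1 | 0 | 0 | 1 | 1 || 1 | 1
1 | 0 | 0 | 1 | 0 || 1 | 1
1 | 0 | 0 | 0 | 1 || 1 | 0
1 | 0 | 0 | 0 | 0 || 0 | 1
0 | 1 | 1 | 1 | 1 || 1 | 1
0 | 1 | 1 | 1 | 0 || 1 | 1
0 | 1 | 1 | 0 | 1 || 1 | 1
0 | 1 | 1 | 0 | 0 || 1 | 1
0 | 1 | 0 | 1 | 1 || 1 | 1
0 | 1 | 0 | 1 | 0 || 1 | 1
0 | 1 | 0 | 0 | 1 || 1 | 0
0 | 1 | 0 | 0 | 0 || 0 | 1
0 | 0 | 1 | 1 | 1 || 1 | 1
0 | 0 | 1 | 1 | 0 || 1 | 1
0 | 0 | 1 | 0 | 1 || 1 | 1
0 | 0 | 1 | 0 | 0 || 1 | 1
0 | 0 | 0 | 1 | 1 || 1 | 1
0 | 0 | 0 | 1 | 0 || 1 | 1
0 | 0 | 0 | 0 | 1 || 0 | 1
0 | 0 | 0 | 0 | 0 || 1 | 0
The columns differ at P=1, Q=1, R=0, S=0, T=1 (φ=0, ψ=1), so they are not equivalent.

not equivalent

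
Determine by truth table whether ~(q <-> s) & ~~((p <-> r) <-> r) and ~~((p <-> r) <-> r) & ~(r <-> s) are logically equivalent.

p  q  r  s  |  φ  ψ
T  T  T  T  |  F  F
T  T  T  F  |  T  T
T  T  F  T  |  F  T
T  T  F  F  |  T  F
T  F  T  T  |  T  F
T  F  T  F  |  F  T
T  F  F  T  |  T  T
T  F  F  F  |  F  F
F  T  T  T  |  F  F
F  T  T  F  |  F  F
F  T  F  T  |  F  F
F  T  F  F  |  F  F
F  F  T  T  |  F  F
F  F  T  F  |  F  F
F  F  F  T  |  F  F
F  F  F  F  |  F  F
The columns differ at p=T, q=T, r=F, s=T (φ=F, ψ=T), so they are not equivalent.

not equivalent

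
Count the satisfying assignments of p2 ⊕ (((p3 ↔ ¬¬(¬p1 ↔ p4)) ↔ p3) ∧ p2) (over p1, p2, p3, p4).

4

  p1     p2     p3     p4   |    φ  
 True   True   True   True  |   True
 True   True   True  False  |  False
 True   True  False   True  |   True
 True   True  False  False  |  False
 True  False   True   True  |  False
 True  False   True  False  |  False
 True  False  False   True  |  False
 True  False  False  False  |  False
False   True   True   True  |  False
False   True   True  False  |   True
False   True  False   True  |  False
False   True  False  False  |   True
False  False   True   True  |  False
False  False   True  False  |  False
False  False  False   True  |  False
False  False  False  False  |  False
The formula is true on 4 of the 16 rows.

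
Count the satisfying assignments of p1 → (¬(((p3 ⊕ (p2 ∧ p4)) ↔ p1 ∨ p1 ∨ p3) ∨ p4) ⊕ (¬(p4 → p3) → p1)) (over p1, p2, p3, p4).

14

p1 | p2 | p3 | p4 || (p2 ∧ p4) | (p3 ⊕ (p2 ∧ p4)) | (p1 ∨ p1 ∨ p3) | (p4 → p3) | ¬(p4 → p3) | (¬(p4 → p3) → p1) | φ
F  | F  | F  | F  ||     F     |        F         |       F        |     T     |     F      |         T         | T
F  | F  | F  | T  ||     F     |        F         |       F        |     F     |     T      |         F         | T
F  | F  | T  | F  ||     F     |        T         |       T        |     T     |     F      |         T         | T
F  | F  | T  | T  ||     F     |        T         |       T        |     T     |     F      |         T         | T
F  | T  | F  | F  ||     F     |        F         |       F        |     T     |     F      |         T         | T
F  | T  | F  | T  ||     T     |        T         |       F        |     F     |     T      |         F         | T
F  | T  | T  | F  ||     F     |        T         |       T        |     T     |     F      |         T         | T
F  | T  | T  | T  ||     T     |        F         |       T        |     T     |     F      |         T         | T
T  | F  | F  | F  ||     F     |        F         |       T        |     T     |     F      |         T         | F
T  | F  | F  | T  ||     F     |        F         |       T        |     F     |     T      |         T         | T
T  | F  | T  | F  ||     F     |        T         |       T        |     T     |     F      |         T         | T
T  | F  | T  | T  ||     F     |        T         |       T        |     T     |     F      |         T         | T
T  | T  | F  | F  ||     F     |        F         |       T        |     T     |     F      |         T         | F
T  | T  | F  | T  ||     T     |        T         |       T        |     F     |     T      |         T         | T
T  | T  | T  | F  ||     F     |        T         |       T        |     T     |     F      |         T         | T
T  | T  | T  | T  ||     T     |        F         |       T        |     T     |     F      |         T         | T
The formula is true on 14 of the 16 rows.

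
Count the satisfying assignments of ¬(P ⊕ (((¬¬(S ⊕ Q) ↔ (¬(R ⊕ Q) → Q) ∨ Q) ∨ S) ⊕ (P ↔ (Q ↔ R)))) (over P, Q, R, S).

P  Q  R  S  |  (S ⊕ Q)  ¬(S ⊕ Q)  ¬¬(S ⊕ Q)  (R ⊕ Q)  ¬(R ⊕ Q)  (¬(R ⊕ Q) → Q)  ((¬(R ⊕ Q) → Q) ∨ Q)  (Q ↔ R)  (P ↔ (Q ↔ R))  φ
F  F  F  F  |     F        T          F         F        T            F                  F               T           F        F
F  F  F  T  |     T        F          T         F        T            F                  F               T           F        F
F  F  T  F  |     F        T          F         T        F            T                  T               F           T        F
F  F  T  T  |     T        F          T         T        F            T                  T               F           T        T
F  T  F  F  |     T        F          T         T        F            T                  T               F           T        T
F  T  F  T  |     F        T          F         T        F            T                  T               F           T        T
F  T  T  F  |     T        F          T         F        T            T                  T               T           F        F
F  T  T  T  |     F        T          F         F        T            T                  T               T           F        F
T  F  F  F  |     F        T          F         F        T            F                  F               T           T        F
T  F  F  T  |     T        F          T         F        T            F                  F               T           T        F
T  F  T  F  |     F        T          F         T        F            T                  T               F           F        F
T  F  T  T  |     T        F          T         T        F            T                  T               F           F        T
T  T  F  F  |     T        F          T         T        F            T                  T               F           F        T
T  T  F  T  |     F        T          F         T        F            T                  T               F           F        T
T  T  T  F  |     T        F          T         F        T            T                  T               T           T        F
T  T  T  T  |     F        T          F         F        T            T                  T               T           T        F
The formula is true on 6 of the 16 rows.

6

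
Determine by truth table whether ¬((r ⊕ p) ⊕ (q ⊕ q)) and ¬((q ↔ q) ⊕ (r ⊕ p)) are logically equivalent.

p | q | r | φ | ψ
- | - | - | - | -
1 | 1 | 1 | 1 | 0
1 | 1 | 0 | 0 | 1
1 | 0 | 1 | 1 | 0
1 | 0 | 0 | 0 | 1
0 | 1 | 1 | 0 | 1
0 | 1 | 0 | 1 | 0
0 | 0 | 1 | 0 | 1
0 | 0 | 0 | 1 | 0
The columns differ at p=1, q=1, r=1 (φ=1, ψ=0), so they are not equivalent.

not equivalent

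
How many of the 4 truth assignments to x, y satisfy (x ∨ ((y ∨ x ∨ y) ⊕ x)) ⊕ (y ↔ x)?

3

x  y  |  φ
0  0  |  1
0  1  |  1
1  0  |  1
1  1  |  0
The formula is true on 3 of the 4 rows.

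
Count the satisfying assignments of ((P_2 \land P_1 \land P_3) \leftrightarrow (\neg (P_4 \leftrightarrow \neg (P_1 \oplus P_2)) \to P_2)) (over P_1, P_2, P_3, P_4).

6

P_1 | P_2 | P_3 | P_4 | φ
--- | --- | --- | --- | -
 T  |  T  |  T  |  T  | T
 T  |  T  |  T  |  F  | T
 T  |  T  |  F  |  T  | F
 T  |  T  |  F  |  F  | F
 T  |  F  |  T  |  T  | T
 T  |  F  |  T  |  F  | F
 T  |  F  |  F  |  T  | T
 T  |  F  |  F  |  F  | F
 F  |  T  |  T  |  T  | F
 F  |  T  |  T  |  F  | F
 F  |  T  |  F  |  T  | F
 F  |  T  |  F  |  F  | F
 F  |  F  |  T  |  T  | F
 F  |  F  |  T  |  F  | T
 F  |  F  |  F  |  T  | F
 F  |  F  |  F  |  F  | T
The formula is true on 6 of the 16 rows.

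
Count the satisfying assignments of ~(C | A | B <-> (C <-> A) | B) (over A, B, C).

  A      B      C       (A | B)  (C | (A | B))  (C <-> A)  ((C <-> A) | B)  ~((C | (A | B)) <-> ((C <-> A) | B))
False  False  False      False       False         True          True                       True                
False  False   True      False        True        False         False                       True                
False   True  False       True        True         True          True                      False                
False   True   True       True        True        False          True                      False                
 True  False  False       True        True        False         False                       True                
 True  False   True       True        True         True          True                      False                
 True   True  False       True        True        False          True                      False                
 True   True   True       True        True         True          True                      False                
The formula is true on 3 of the 8 rows.

3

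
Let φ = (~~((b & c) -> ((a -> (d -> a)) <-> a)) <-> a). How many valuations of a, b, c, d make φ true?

10

a | b | c | d || (b & c) | (d -> a) | (a -> (d -> a)) | ((a -> (d -> a)) <-> a) | φ
T | T | T | T ||    T    |    T     |        T        |            T            | T
T | T | T | F ||    T    |    T     |        T        |            T            | T
T | T | F | T ||    F    |    T     |        T        |            T            | T
T | T | F | F ||    F    |    T     |        T        |            T            | T
T | F | T | T ||    F    |    T     |        T        |            T            | T
T | F | T | F ||    F    |    T     |        T        |            T            | T
T | F | F | T ||    F    |    T     |        T        |            T            | T
T | F | F | F ||    F    |    T     |        T        |            T            | T
F | T | T | T ||    T    |    F     |        T        |            F            | T
F | T | T | F ||    T    |    T     |        T        |            F            | T
F | T | F | T ||    F    |    F     |        T        |            F            | F
F | T | F | F ||    F    |    T     |        T        |            F            | F
F | F | T | T ||    F    |    F     |        T        |            F            | F
F | F | T | F ||    F    |    T     |        T        |            F            | F
F | F | F | T ||    F    |    F     |        T        |            F            | F
F | F | F | F ||    F    |    T     |        T        |            F            | F
The formula is true on 10 of the 16 rows.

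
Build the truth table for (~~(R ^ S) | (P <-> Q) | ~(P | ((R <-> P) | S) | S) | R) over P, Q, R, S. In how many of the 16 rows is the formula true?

14

P  Q  R  S     (R ^ S)  ~(R ^ S)  ~~(R ^ S)  (P <-> Q)  (R <-> P)  ((R <-> P) | S)  (P | ((R <-> P) | S) | S)  ~(P | ((R <-> P) | S) | S)  φ
0  0  0  0        0        1          0          1          1             1                     1                          0               1
0  0  0  1        1        0          1          1          1             1                     1                          0               1
0  0  1  0        1        0          1          1          0             0                     0                          1               1
0  0  1  1        0        1          0          1          0             1                     1                          0               1
0  1  0  0        0        1          0          0          1             1                     1                          0               0
0  1  0  1        1        0          1          0          1             1                     1                          0               1
0  1  1  0        1        0          1          0          0             0                     0                          1               1
0  1  1  1        0        1          0          0          0             1                     1                          0               1
1  0  0  0        0        1          0          0          0             0                     1                          0               0
1  0  0  1        1        0          1          0          0             1                     1                          0               1
1  0  1  0        1        0          1          0          1             1                     1                          0               1
1  0  1  1        0        1          0          0          1             1                     1                          0               1
1  1  0  0        0        1          0          1          0             0                     1                          0               1
1  1  0  1        1        0          1          1          0             1                     1                          0               1
1  1  1  0        1        0          1          1          1             1                     1                          0               1
1  1  1  1        0        1          0          1          1             1                     1                          0               1
The formula is true on 14 of the 16 rows.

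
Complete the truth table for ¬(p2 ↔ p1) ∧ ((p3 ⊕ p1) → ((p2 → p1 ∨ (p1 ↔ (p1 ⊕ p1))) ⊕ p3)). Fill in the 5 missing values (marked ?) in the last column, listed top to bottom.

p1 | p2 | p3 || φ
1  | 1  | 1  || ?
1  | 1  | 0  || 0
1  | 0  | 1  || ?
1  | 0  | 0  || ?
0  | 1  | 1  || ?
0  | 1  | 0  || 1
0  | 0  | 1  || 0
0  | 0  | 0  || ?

Row p1=1, p2=1, p3=1: ¬(p2 ↔ p1) = 0, ((p3 ⊕ p1) → ((p2 → p1 ∨ (p1 ↔ (p1 ⊕ p1))) ⊕ p3)) = 1, so the formula = 0.
Row p1=1, p2=0, p3=1: ¬(p2 ↔ p1) = 1, ((p3 ⊕ p1) → ((p2 → p1 ∨ (p1 ↔ (p1 ⊕ p1))) ⊕ p3)) = 1, so the formula = 1.
Row p1=1, p2=0, p3=0: ¬(p2 ↔ p1) = 1, ((p3 ⊕ p1) → ((p2 → p1 ∨ (p1 ↔ (p1 ⊕ p1))) ⊕ p3)) = 1, so the formula = 1.
Row p1=0, p2=1, p3=1: ¬(p2 ↔ p1) = 1, ((p3 ⊕ p1) → ((p2 → p1 ∨ (p1 ↔ (p1 ⊕ p1))) ⊕ p3)) = 0, so the formula = 0.
Row p1=0, p2=0, p3=0: ¬(p2 ↔ p1) = 0, ((p3 ⊕ p1) → ((p2 → p1 ∨ (p1 ↔ (p1 ⊕ p1))) ⊕ p3)) = 1, so the formula = 0.

0, 1, 1, 0, 0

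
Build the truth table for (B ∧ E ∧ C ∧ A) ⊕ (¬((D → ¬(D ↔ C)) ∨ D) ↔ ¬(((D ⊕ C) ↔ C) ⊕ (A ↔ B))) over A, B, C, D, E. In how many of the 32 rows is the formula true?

  A      B      C      D      E    |    φ  
False  False  False  False  False  |  False
False  False  False  False   True  |  False
False  False  False   True  False  |   True
False  False  False   True   True  |   True
False  False   True  False  False  |  False
False  False   True  False   True  |  False
False  False   True   True  False  |   True
False  False   True   True   True  |   True
False   True  False  False  False  |   True
False   True  False  False   True  |   True
False   True  False   True  False  |  False
False   True  False   True   True  |  False
False   True   True  False  False  |   True
False   True   True  False   True  |   True
False   True   True   True  False  |  False
False   True   True   True   True  |  False
 True  False  False  False  False  |   True
 True  False  False  False   True  |   True
 True  False  False   True  False  |  False
 True  False  False   True   True  |  False
 True  False   True  False  False  |   True
 True  False   True  False   True  |   True
 True  False   True   True  False  |  False
 True  False   True   True   True  |  False
 True   True  False  False  False  |  False
 True   True  False  False   True  |  False
 True   True  False   True  False  |   True
 True   True  False   True   True  |   True
 True   True   True  False  False  |  False
 True   True   True  False   True  |   True
 True   True   True   True  False  |   True
 True   True   True   True   True  |  False
The formula is true on 16 of the 32 rows.

16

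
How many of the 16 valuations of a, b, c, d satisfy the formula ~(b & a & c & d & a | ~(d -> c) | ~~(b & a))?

a  b  c  d  |  φ
F  F  F  F  |  T
F  F  F  T  |  F
F  F  T  F  |  T
F  F  T  T  |  T
F  T  F  F  |  T
F  T  F  T  |  F
F  T  T  F  |  T
F  T  T  T  |  T
T  F  F  F  |  T
T  F  F  T  |  F
T  F  T  F  |  T
T  F  T  T  |  T
T  T  F  F  |  F
T  T  F  T  |  F
T  T  T  F  |  F
T  T  T  T  |  F
The formula is true on 9 of the 16 rows.

9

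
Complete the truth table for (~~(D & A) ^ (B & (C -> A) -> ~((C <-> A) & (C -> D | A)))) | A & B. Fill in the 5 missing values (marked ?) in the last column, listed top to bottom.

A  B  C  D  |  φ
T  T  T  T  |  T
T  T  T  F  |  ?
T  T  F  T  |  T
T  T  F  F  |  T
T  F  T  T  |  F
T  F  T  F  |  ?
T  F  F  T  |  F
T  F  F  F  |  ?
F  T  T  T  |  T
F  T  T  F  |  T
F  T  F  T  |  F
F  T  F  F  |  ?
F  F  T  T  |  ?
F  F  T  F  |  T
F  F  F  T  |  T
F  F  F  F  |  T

Row A=T, B=T, C=T, D=F: (~~(D & A) ^ (B & (C -> A) -> ~((C <-> A) & (C -> D | A)))) = F, (A & B) = T, so the formula = T.
Row A=T, B=F, C=T, D=F: (~~(D & A) ^ (B & (C -> A) -> ~((C <-> A) & (C -> D | A)))) = T, (A & B) = F, so the formula = T.
Row A=T, B=F, C=F, D=F: (~~(D & A) ^ (B & (C -> A) -> ~((C <-> A) & (C -> D | A)))) = T, (A & B) = F, so the formula = T.
Row A=F, B=T, C=F, D=F: (~~(D & A) ^ (B & (C -> A) -> ~((C <-> A) & (C -> D | A)))) = F, (A & B) = F, so the formula = F.
Row A=F, B=F, C=T, D=T: (~~(D & A) ^ (B & (C -> A) -> ~((C <-> A) & (C -> D | A)))) = T, (A & B) = F, so the formula = T.

T, T, T, F, T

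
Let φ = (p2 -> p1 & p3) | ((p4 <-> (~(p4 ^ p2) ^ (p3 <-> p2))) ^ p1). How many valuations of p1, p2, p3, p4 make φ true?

12

p1  p2  p3  p4  |  φ
0   0   0   0   |  1
0   0   0   1   |  1
0   0   1   0   |  1
0   0   1   1   |  1
0   1   0   0   |  1
0   1   0   1   |  1
0   1   1   0   |  0
0   1   1   1   |  0
1   0   0   0   |  1
1   0   0   1   |  1
1   0   1   0   |  1
1   0   1   1   |  1
1   1   0   0   |  0
1   1   0   1   |  0
1   1   1   0   |  1
1   1   1   1   |  1
The formula is true on 12 of the 16 rows.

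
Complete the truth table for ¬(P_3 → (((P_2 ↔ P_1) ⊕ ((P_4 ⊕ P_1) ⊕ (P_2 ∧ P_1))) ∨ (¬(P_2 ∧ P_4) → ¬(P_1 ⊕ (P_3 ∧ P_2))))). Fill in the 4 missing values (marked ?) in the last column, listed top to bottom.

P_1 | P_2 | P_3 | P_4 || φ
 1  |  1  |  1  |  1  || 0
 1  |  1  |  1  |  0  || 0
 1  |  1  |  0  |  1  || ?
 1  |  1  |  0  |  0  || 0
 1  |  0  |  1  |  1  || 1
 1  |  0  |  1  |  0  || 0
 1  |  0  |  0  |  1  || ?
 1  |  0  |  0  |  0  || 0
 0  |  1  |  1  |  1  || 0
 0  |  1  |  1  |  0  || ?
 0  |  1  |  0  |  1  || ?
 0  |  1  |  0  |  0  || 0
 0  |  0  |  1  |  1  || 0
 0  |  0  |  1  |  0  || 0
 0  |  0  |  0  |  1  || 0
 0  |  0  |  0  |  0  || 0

Row 3: (((P_2 ↔ P_1) ⊕ ((P_4 ⊕ P_1) ⊕ (P_2 ∧ P_1))) ∨ (¬(P_2 ∧ P_4) → ¬(P_1 ⊕ (P_3 ∧ P_2)))) = 1, (P_3 → (((P_2 ↔ P_1) ⊕ ((P_4 ⊕ P_1) ⊕ (P_2 ∧ P_1))) ∨ (¬(P_2 ∧ P_4) → ¬(P_1 ⊕ (P_3 ∧ P_2))))) = 1, so the formula = 0.
Row 7: (((P_2 ↔ P_1) ⊕ ((P_4 ⊕ P_1) ⊕ (P_2 ∧ P_1))) ∨ (¬(P_2 ∧ P_4) → ¬(P_1 ⊕ (P_3 ∧ P_2)))) = 0, (P_3 → (((P_2 ↔ P_1) ⊕ ((P_4 ⊕ P_1) ⊕ (P_2 ∧ P_1))) ∨ (¬(P_2 ∧ P_4) → ¬(P_1 ⊕ (P_3 ∧ P_2))))) = 1, so the formula = 0.
Row 10: (((P_2 ↔ P_1) ⊕ ((P_4 ⊕ P_1) ⊕ (P_2 ∧ P_1))) ∨ (¬(P_2 ∧ P_4) → ¬(P_1 ⊕ (P_3 ∧ P_2)))) = 0, (P_3 → (((P_2 ↔ P_1) ⊕ ((P_4 ⊕ P_1) ⊕ (P_2 ∧ P_1))) ∨ (¬(P_2 ∧ P_4) → ¬(P_1 ⊕ (P_3 ∧ P_2))))) = 0, so the formula = 1.
Row 11: (((P_2 ↔ P_1) ⊕ ((P_4 ⊕ P_1) ⊕ (P_2 ∧ P_1))) ∨ (¬(P_2 ∧ P_4) → ¬(P_1 ⊕ (P_3 ∧ P_2)))) = 1, (P_3 → (((P_2 ↔ P_1) ⊕ ((P_4 ⊕ P_1) ⊕ (P_2 ∧ P_1))) ∨ (¬(P_2 ∧ P_4) → ¬(P_1 ⊕ (P_3 ∧ P_2))))) = 1, so the formula = 0.

0, 0, 1, 0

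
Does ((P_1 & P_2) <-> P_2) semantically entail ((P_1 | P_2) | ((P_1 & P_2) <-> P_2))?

yes

P_1 | P_2 || φ | ψ
 T  |  T  || T | T
 T  |  F  || T | T
 F  |  T  || F | T
 F  |  F  || T | T
In every row where φ is true, ψ is also true, so φ ⊨ ψ.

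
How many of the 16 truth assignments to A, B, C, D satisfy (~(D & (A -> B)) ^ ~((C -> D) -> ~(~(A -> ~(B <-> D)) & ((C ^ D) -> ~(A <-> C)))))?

A | B | C | D | φ
- | - | - | - | -
T | T | T | T | T
T | T | T | F | T
T | T | F | T | T
T | T | F | F | T
T | F | T | T | T
T | F | T | F | T
T | F | F | T | T
T | F | F | F | F
F | T | T | T | F
F | T | T | F | T
F | T | F | T | F
F | T | F | F | T
F | F | T | T | F
F | F | T | F | T
F | F | F | T | F
F | F | F | F | T
The formula is true on 11 of the 16 rows.

11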